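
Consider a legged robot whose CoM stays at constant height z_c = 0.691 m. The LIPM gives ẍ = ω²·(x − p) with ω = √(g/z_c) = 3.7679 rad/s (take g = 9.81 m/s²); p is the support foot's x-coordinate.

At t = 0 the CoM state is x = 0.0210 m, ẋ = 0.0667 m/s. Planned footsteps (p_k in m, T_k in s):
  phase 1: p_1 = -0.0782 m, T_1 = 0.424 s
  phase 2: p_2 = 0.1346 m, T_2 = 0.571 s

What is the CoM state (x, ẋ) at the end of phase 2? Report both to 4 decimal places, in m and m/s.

x = 1.6915, ẋ = 5.9522

phase 1: p=-0.0782, T=0.424, ωT=1.597590, cosh=2.571746, sinh=2.369362; start (x,ẋ)=(0.021000, 0.066700) → end (x,ẋ)=(0.218860, 1.057145)
phase 2: p=0.1346, T=0.571, ωT=2.151471, cosh=4.356904, sinh=4.240591; start (x,ẋ)=(0.218860, 1.057145) → end (x,ẋ)=(1.691479, 5.952198)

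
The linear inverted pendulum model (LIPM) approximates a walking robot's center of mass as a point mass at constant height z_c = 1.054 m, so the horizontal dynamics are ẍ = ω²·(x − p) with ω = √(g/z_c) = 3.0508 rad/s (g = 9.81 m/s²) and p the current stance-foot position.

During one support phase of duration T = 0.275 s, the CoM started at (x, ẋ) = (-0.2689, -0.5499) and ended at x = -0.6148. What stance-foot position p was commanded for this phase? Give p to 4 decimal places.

p = 0.2037

ωT = 3.0508·0.275 = 0.838970; cosh(ωT) = 1.373069, sinh(ωT) = 0.940913
x(T) = p + (x₀−p)·cosh(ωT) + (ẋ₀/ω)·sinh(ωT) ⇒ p·(1 − cosh) = x(T) − x₀·cosh − (ẋ₀/ω)·sinh
numerator   = -0.6148 − (-0.2689)·1.373069 − (-0.5499/3.0508)·0.940913 = -0.075984
denominator = 1 − 1.373069 = -0.373069
p = -0.075984 / -0.373069 = 0.2037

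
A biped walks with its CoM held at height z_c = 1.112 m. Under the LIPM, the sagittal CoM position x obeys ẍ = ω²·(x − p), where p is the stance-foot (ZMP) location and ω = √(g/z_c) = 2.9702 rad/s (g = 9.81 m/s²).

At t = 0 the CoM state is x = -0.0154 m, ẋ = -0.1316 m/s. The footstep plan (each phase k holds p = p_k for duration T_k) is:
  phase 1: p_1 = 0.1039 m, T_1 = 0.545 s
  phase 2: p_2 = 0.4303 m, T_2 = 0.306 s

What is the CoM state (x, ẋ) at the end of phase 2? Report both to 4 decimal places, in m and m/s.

x = -1.0679, ẋ = -4.0416

phase 1: p=0.1039, T=0.545, ωT=1.618759, cosh=2.622484, sinh=2.424339; start (x,ẋ)=(-0.015400, -0.131600) → end (x,ẋ)=(-0.316377, -1.204171)
phase 2: p=0.4303, T=0.306, ωT=0.908881, cosh=1.442260, sinh=1.039285; start (x,ẋ)=(-0.316377, -1.204171) → end (x,ẋ)=(-1.067946, -4.041633)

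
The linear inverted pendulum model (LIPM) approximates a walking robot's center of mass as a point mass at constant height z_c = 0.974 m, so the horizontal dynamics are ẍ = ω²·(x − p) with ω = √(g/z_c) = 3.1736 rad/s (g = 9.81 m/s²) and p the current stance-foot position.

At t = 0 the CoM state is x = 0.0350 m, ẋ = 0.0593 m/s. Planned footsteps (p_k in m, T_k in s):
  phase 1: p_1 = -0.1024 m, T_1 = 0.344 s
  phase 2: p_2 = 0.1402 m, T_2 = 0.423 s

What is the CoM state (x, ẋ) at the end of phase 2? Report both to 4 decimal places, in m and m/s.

x = 0.5395, ẋ = 1.4353

phase 1: p=-0.1024, T=0.344, ωT=1.091718, cosh=1.657514, sinh=1.321875; start (x,ẋ)=(0.035000, 0.059300) → end (x,ẋ)=(0.150042, 0.674698)
phase 2: p=0.1402, T=0.423, ωT=1.342433, cosh=2.044778, sinh=1.783568; start (x,ẋ)=(0.150042, 0.674698) → end (x,ẋ)=(0.539506, 1.435317)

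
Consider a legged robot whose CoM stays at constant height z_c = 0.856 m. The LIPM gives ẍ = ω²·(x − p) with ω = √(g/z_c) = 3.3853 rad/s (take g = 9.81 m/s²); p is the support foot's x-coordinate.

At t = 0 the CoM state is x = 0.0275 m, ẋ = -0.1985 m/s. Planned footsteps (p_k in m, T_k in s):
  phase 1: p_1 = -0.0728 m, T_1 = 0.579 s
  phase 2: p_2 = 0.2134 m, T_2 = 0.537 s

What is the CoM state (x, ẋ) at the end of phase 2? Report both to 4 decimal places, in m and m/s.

phase 1: p=-0.0728, T=0.579, ωT=1.960089, cosh=3.620401, sinh=3.479555; start (x,ẋ)=(0.027500, -0.198500) → end (x,ẋ)=(0.086300, 0.462818)
phase 2: p=0.2134, T=0.537, ωT=1.817906, cosh=3.160657, sinh=2.998292; start (x,ẋ)=(0.086300, 0.462818) → end (x,ẋ)=(0.221587, 0.172724)

x = 0.2216, ẋ = 0.1727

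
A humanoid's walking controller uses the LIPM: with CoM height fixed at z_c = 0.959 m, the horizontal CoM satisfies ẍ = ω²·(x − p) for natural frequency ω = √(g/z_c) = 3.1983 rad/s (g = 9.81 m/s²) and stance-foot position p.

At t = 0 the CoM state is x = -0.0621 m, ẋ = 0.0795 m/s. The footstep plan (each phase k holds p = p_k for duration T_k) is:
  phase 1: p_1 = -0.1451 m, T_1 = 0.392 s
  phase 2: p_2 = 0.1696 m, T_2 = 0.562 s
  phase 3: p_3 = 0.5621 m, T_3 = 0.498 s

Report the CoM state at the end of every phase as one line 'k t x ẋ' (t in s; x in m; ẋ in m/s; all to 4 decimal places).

1 0.3920 0.0521 0.5777
2 0.9540 0.3355 0.6885
3 1.4520 0.4893 0.0545

phase 1: p=-0.1451, T=0.392, ωT=1.253734, cosh=1.894418, sinh=1.608981; start (x,ẋ)=(-0.062100, 0.079500) → end (x,ẋ)=(0.052131, 0.577725)
phase 2: p=0.1696, T=0.562, ωT=1.797445, cosh=3.099965, sinh=2.934243; start (x,ẋ)=(0.052131, 0.577725) → end (x,ẋ)=(0.335477, 0.688528)
phase 3: p=0.5621, T=0.498, ωT=1.592753, cosh=2.560317, sinh=2.356952; start (x,ẋ)=(0.335477, 0.688528) → end (x,ẋ)=(0.489276, 0.054511)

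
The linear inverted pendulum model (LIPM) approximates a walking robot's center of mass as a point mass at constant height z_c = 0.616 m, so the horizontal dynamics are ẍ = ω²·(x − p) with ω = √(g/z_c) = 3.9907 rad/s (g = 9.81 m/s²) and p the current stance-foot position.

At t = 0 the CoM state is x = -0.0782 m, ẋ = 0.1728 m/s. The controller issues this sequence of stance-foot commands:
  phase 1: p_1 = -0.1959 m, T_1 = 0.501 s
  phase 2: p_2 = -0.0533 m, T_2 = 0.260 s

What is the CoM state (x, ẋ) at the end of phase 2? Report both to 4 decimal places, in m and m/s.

x = 1.3997, ẋ = 5.9858

phase 1: p=-0.1959, T=0.501, ωT=1.999341, cosh=3.759805, sinh=3.624381; start (x,ẋ)=(-0.078200, 0.172800) → end (x,ẋ)=(0.403567, 2.352086)
phase 2: p=-0.0533, T=0.260, ωT=1.037582, cosh=1.588347, sinh=1.234037; start (x,ẋ)=(0.403567, 2.352086) → end (x,ẋ)=(1.399695, 5.985850)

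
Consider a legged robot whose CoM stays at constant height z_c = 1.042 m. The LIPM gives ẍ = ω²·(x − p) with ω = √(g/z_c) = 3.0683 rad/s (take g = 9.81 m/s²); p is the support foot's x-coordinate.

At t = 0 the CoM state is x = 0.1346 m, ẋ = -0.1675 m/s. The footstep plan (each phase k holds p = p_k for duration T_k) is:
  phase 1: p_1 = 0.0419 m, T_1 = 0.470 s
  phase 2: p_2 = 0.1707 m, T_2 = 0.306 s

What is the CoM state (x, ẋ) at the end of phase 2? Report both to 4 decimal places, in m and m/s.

phase 1: p=0.0419, T=0.470, ωT=1.442101, cosh=2.233002, sinh=1.996571; start (x,ẋ)=(0.134600, -0.167500) → end (x,ẋ)=(0.139905, 0.193860)
phase 2: p=0.1707, T=0.306, ωT=0.938900, cosh=1.474112, sinh=1.083054; start (x,ẋ)=(0.139905, 0.193860) → end (x,ẋ)=(0.193734, 0.183437)

x = 0.1937, ẋ = 0.1834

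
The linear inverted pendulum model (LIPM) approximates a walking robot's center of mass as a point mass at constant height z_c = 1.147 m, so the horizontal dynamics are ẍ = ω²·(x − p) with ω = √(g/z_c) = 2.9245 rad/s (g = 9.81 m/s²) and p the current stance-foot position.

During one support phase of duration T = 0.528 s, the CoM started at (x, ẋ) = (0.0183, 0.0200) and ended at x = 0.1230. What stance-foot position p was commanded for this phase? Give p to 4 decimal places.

p = -0.0434

ωT = 2.9245·0.528 = 1.544136; cosh(ωT) = 2.448710, sinh(ωT) = 2.235213
x(T) = p + (x₀−p)·cosh(ωT) + (ẋ₀/ω)·sinh(ωT) ⇒ p·(1 − cosh) = x(T) − x₀·cosh − (ẋ₀/ω)·sinh
numerator   = 0.1230 − (0.0183)·2.448710 − (0.0200/2.9245)·2.235213 = 0.062902
denominator = 1 − 2.448710 = -1.448710
p = 0.062902 / -1.448710 = -0.0434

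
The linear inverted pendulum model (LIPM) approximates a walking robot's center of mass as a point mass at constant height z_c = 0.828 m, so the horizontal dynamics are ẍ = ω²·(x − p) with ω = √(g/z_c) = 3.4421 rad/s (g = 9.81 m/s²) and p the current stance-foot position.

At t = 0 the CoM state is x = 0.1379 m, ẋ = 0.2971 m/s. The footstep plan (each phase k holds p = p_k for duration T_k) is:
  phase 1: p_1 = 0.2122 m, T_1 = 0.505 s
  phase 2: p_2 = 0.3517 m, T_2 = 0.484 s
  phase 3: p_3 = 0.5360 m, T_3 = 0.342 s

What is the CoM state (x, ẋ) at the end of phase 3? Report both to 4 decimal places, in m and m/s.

phase 1: p=0.2122, T=0.505, ωT=1.738260, cosh=2.931634, sinh=2.755808; start (x,ẋ)=(0.137900, 0.297100) → end (x,ẋ)=(0.232243, 0.166196)
phase 2: p=0.3517, T=0.484, ωT=1.665976, cosh=2.739921, sinh=2.550915; start (x,ẋ)=(0.232243, 0.166196) → end (x,ẋ)=(0.147565, -0.593527)
phase 3: p=0.5360, T=0.342, ωT=1.177198, cosh=1.776705, sinh=1.468564; start (x,ẋ)=(0.147565, -0.593527) → end (x,ẋ)=(-0.407362, -3.018041)

x = -0.4074, ẋ = -3.0180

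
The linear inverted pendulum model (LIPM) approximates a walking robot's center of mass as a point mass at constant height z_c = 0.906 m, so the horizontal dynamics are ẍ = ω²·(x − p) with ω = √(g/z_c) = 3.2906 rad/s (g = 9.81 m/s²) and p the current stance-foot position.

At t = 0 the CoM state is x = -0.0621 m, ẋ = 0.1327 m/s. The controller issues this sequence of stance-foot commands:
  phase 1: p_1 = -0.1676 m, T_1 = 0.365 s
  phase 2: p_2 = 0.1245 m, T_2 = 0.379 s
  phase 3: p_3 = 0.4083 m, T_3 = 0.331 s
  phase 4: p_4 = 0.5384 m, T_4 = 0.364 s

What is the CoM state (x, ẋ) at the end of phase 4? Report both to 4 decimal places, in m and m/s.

x = 2.1872, ẋ = 5.6758

phase 1: p=-0.1676, T=0.365, ωT=1.201069, cosh=1.812270, sinh=1.511398; start (x,ẋ)=(-0.062100, 0.132700) → end (x,ẋ)=(0.084545, 0.765183)
phase 2: p=0.1245, T=0.379, ωT=1.247137, cosh=1.883846, sinh=1.596520; start (x,ẋ)=(0.084545, 0.765183) → end (x,ẋ)=(0.420478, 1.231580)
phase 3: p=0.4083, T=0.331, ωT=1.089189, cosh=1.654176, sinh=1.317686; start (x,ẋ)=(0.420478, 1.231580) → end (x,ẋ)=(0.921619, 2.090055)
phase 4: p=0.5384, T=0.364, ωT=1.197778, cosh=1.807307, sinh=1.505443; start (x,ẋ)=(0.921619, 2.090055) → end (x,ẋ)=(2.187189, 5.675762)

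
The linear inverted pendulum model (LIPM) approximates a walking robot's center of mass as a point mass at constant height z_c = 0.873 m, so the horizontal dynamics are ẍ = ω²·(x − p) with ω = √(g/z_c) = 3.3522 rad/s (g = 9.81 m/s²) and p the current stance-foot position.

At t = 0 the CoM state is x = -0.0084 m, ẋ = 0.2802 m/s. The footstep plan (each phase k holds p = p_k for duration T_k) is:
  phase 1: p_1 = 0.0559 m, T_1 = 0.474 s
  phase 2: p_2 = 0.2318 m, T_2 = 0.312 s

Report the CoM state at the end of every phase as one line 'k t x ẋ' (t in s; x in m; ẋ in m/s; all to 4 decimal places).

phase 1: p=0.0559, T=0.474, ωT=1.588943, cosh=2.551354, sinh=2.347213; start (x,ẋ)=(-0.008400, 0.280200) → end (x,ẋ)=(0.088044, 0.208956)
phase 2: p=0.2318, T=0.312, ωT=1.045886, cosh=1.598650, sinh=1.247270; start (x,ẋ)=(0.088044, 0.208956) → end (x,ẋ)=(0.079732, -0.267010)

1 0.4740 0.0880 0.2090
2 0.7860 0.0797 -0.2670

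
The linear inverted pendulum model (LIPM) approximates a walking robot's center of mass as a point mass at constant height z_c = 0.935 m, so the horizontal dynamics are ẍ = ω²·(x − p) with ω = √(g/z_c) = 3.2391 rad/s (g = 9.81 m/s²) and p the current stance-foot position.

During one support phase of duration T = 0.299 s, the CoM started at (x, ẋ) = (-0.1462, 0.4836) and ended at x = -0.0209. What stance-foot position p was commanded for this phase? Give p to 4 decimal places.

ωT = 3.2391·0.299 = 0.968491; cosh(ωT) = 1.506811, sinh(ωT) = 1.127155
x(T) = p + (x₀−p)·cosh(ωT) + (ẋ₀/ω)·sinh(ωT) ⇒ p·(1 − cosh) = x(T) − x₀·cosh − (ẋ₀/ω)·sinh
numerator   = -0.0209 − (-0.1462)·1.506811 − (0.4836/3.2391)·1.127155 = 0.031111
denominator = 1 − 1.506811 = -0.506811
p = 0.031111 / -0.506811 = -0.0614

p = -0.0614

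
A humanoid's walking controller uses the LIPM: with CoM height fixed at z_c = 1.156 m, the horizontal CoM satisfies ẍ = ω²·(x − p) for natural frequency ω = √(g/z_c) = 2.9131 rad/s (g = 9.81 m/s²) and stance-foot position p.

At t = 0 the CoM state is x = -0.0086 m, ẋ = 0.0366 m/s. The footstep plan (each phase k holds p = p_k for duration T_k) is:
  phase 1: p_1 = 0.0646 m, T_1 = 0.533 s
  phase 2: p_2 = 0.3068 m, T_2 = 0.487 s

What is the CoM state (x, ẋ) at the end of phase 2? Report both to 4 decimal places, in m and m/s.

x = -0.8168, ẋ = -3.0896

phase 1: p=0.0646, T=0.533, ωT=1.552682, cosh=2.467902, sinh=2.256223; start (x,ẋ)=(-0.008600, 0.036600) → end (x,ẋ)=(-0.087703, -0.390789)
phase 2: p=0.3068, T=0.487, ωT=1.418680, cosh=2.186848, sinh=1.944814; start (x,ẋ)=(-0.087703, -0.390789) → end (x,ẋ)=(-0.816814, -3.089631)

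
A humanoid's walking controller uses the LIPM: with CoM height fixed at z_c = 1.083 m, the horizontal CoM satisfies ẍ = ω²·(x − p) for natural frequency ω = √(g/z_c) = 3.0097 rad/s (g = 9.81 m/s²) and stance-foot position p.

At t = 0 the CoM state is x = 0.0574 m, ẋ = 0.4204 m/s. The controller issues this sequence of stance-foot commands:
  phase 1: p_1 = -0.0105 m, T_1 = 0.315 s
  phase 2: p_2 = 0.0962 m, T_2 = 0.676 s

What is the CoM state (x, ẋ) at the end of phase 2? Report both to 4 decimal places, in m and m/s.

phase 1: p=-0.0105, T=0.315, ωT=0.948056, cosh=1.484090, sinh=1.096596; start (x,ẋ)=(0.057400, 0.420400) → end (x,ẋ)=(0.243444, 0.848010)
phase 2: p=0.0962, T=0.676, ωT=2.034557, cosh=3.889801, sinh=3.759063; start (x,ẋ)=(0.243444, 0.848010) → end (x,ẋ)=(1.728101, 4.964462)

x = 1.7281, ẋ = 4.9645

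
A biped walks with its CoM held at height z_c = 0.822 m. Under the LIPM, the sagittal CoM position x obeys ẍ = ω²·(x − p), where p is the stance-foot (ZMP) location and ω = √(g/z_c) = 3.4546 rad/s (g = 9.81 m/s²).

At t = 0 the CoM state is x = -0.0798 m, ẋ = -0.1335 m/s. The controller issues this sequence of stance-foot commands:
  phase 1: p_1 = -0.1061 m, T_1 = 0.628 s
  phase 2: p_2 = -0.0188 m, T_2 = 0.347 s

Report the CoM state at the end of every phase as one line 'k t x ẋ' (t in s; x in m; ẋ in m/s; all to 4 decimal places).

1 0.6280 -0.1564 -0.1995
2 0.9750 -0.3547 -1.0773

phase 1: p=-0.1061, T=0.628, ωT=2.169489, cosh=4.434022, sinh=4.319786; start (x,ẋ)=(-0.079800, -0.133500) → end (x,ẋ)=(-0.156420, -0.199464)
phase 2: p=-0.0188, T=0.347, ωT=1.198746, cosh=1.808764, sinh=1.507192; start (x,ẋ)=(-0.156420, -0.199464) → end (x,ẋ)=(-0.354744, -1.077333)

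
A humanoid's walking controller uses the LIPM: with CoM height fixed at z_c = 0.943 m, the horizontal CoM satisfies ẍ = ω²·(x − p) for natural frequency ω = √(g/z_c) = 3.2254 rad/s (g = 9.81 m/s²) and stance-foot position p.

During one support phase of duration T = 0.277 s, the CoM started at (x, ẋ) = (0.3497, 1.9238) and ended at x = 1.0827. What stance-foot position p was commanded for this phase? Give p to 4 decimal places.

ωT = 3.2254·0.277 = 0.893436; cosh(ωT) = 1.426379, sinh(ωT) = 1.017132
x(T) = p + (x₀−p)·cosh(ωT) + (ẋ₀/ω)·sinh(ωT) ⇒ p·(1 − cosh) = x(T) − x₀·cosh − (ẋ₀/ω)·sinh
numerator   = 1.0827 − (0.3497)·1.426379 − (1.9238/3.2254)·1.017132 = -0.022776
denominator = 1 − 1.426379 = -0.426379
p = -0.022776 / -0.426379 = 0.0534

p = 0.0534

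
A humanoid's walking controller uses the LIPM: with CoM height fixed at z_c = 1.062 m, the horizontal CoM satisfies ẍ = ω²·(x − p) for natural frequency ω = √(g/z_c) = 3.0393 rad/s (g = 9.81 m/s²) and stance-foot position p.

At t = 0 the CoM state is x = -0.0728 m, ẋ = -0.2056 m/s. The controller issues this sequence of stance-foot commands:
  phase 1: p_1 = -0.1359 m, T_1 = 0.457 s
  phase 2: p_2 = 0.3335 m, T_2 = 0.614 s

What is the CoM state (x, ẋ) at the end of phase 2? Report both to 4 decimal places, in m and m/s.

x = -1.2761, ẋ = -4.6868

phase 1: p=-0.1359, T=0.457, ωT=1.388960, cosh=2.130006, sinh=1.880671; start (x,ẋ)=(-0.072800, -0.205600) → end (x,ẋ)=(-0.128719, -0.077254)
phase 2: p=0.3335, T=0.614, ωT=1.866130, cosh=3.308979, sinh=3.154258; start (x,ẋ)=(-0.128719, -0.077254) → end (x,ẋ)=(-1.276148, -4.686801)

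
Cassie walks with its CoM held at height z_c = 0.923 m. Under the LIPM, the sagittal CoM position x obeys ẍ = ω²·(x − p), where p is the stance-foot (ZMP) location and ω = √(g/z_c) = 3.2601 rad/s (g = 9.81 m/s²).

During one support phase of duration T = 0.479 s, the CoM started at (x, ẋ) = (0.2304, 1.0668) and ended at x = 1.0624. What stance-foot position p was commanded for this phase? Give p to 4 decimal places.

p = 0.1723

ωT = 3.2601·0.479 = 1.561588; cosh(ωT) = 2.488093, sinh(ωT) = 2.278291
x(T) = p + (x₀−p)·cosh(ωT) + (ẋ₀/ω)·sinh(ωT) ⇒ p·(1 − cosh) = x(T) − x₀·cosh − (ẋ₀/ω)·sinh
numerator   = 1.0624 − (0.2304)·2.488093 − (1.0668/3.2601)·2.278291 = -0.256380
denominator = 1 − 2.488093 = -1.488093
p = -0.256380 / -1.488093 = 0.1723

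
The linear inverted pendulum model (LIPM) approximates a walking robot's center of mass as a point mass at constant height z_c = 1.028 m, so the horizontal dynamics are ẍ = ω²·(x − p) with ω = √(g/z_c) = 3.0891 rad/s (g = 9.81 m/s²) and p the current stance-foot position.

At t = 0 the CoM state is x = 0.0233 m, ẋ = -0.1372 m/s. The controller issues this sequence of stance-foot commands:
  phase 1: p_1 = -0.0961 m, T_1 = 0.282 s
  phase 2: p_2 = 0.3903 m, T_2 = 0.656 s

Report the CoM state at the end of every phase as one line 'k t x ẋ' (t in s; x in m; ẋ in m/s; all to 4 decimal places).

1 0.2820 0.0278 0.1709
2 0.9380 -0.8027 -3.5151

phase 1: p=-0.0961, T=0.282, ωT=0.871126, cosh=1.404040, sinh=0.985560; start (x,ẋ)=(0.023300, -0.137200) → end (x,ẋ)=(0.027770, 0.170878)
phase 2: p=0.3903, T=0.656, ωT=2.026450, cosh=3.859452, sinh=3.727649; start (x,ẋ)=(0.027770, 0.170878) → end (x,ẋ)=(-0.802668, -3.515072)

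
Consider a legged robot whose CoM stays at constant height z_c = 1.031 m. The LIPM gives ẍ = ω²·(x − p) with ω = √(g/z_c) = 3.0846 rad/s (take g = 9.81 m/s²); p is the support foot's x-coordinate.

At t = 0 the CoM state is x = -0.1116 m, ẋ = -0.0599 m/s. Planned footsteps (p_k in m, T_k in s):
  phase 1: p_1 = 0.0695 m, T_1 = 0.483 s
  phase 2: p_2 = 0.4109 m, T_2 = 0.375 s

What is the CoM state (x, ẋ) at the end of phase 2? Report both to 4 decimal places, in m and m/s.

phase 1: p=0.0695, T=0.483, ωT=1.489862, cosh=2.330943, sinh=2.105539; start (x,ẋ)=(-0.111600, -0.059900) → end (x,ẋ)=(-0.393521, -1.315822)
phase 2: p=0.4109, T=0.375, ωT=1.156725, cosh=1.747009, sinh=1.432494; start (x,ẋ)=(-0.393521, -1.315822) → end (x,ẋ)=(-1.605502, -5.853227)

x = -1.6055, ẋ = -5.8532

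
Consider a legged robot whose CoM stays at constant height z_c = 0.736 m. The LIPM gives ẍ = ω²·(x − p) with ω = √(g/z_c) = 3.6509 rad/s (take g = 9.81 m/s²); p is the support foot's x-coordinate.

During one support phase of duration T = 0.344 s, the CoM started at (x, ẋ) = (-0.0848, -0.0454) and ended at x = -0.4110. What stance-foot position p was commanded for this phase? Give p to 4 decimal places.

p = 0.2561

ωT = 3.6509·0.344 = 1.255910; cosh(ωT) = 1.897924, sinh(ωT) = 1.613107
x(T) = p + (x₀−p)·cosh(ωT) + (ẋ₀/ω)·sinh(ωT) ⇒ p·(1 − cosh) = x(T) − x₀·cosh − (ẋ₀/ω)·sinh
numerator   = -0.4110 − (-0.0848)·1.897924 − (-0.0454/3.6509)·1.613107 = -0.229997
denominator = 1 − 1.897924 = -0.897924
p = -0.229997 / -0.897924 = 0.2561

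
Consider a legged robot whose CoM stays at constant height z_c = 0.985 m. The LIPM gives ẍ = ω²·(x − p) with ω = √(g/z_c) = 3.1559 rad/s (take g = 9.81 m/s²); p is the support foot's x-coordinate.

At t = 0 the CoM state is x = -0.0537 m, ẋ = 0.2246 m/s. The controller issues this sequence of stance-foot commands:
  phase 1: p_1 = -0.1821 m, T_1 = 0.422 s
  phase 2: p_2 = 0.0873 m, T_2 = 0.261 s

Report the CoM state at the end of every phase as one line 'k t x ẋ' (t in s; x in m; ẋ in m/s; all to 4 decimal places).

phase 1: p=-0.1821, T=0.422, ωT=1.331790, cosh=2.025911, sinh=1.761906; start (x,ẋ)=(-0.053700, 0.224600) → end (x,ẋ)=(0.203419, 1.168975)
phase 2: p=0.0873, T=0.261, ωT=0.823690, cosh=1.358851, sinh=0.920042; start (x,ẋ)=(0.203419, 1.168975) → end (x,ẋ)=(0.585880, 1.925621)

1 0.4220 0.2034 1.1690
2 0.6830 0.5859 1.9256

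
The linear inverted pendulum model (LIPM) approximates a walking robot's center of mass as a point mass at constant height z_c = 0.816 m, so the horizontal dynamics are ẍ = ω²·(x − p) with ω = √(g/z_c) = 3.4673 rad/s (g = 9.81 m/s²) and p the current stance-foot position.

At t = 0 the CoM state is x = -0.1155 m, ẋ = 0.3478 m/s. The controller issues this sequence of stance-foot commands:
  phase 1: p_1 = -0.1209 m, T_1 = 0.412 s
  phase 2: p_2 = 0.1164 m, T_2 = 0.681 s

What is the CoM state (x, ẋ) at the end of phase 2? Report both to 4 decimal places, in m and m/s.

x = 1.1846, ẋ = 3.7886

phase 1: p=-0.1209, T=0.412, ωT=1.428528, cosh=2.206106, sinh=1.966445; start (x,ẋ)=(-0.115500, 0.347800) → end (x,ẋ)=(0.088264, 0.804102)
phase 2: p=0.1164, T=0.681, ωT=2.361231, cosh=5.349152, sinh=5.254848; start (x,ẋ)=(0.088264, 0.804102) → end (x,ẋ)=(1.184551, 3.788629)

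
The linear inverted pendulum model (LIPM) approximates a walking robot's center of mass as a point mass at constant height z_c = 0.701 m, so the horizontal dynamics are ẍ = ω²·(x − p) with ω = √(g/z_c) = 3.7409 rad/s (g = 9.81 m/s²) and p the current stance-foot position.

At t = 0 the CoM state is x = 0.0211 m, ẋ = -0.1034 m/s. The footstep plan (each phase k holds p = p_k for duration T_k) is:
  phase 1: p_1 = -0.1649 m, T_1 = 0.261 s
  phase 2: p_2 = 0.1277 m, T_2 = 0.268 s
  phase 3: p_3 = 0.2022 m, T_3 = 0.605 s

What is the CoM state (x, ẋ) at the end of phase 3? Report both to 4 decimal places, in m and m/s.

phase 1: p=-0.1649, T=0.261, ωT=0.976375, cosh=1.515744, sinh=1.139070; start (x,ẋ)=(0.021100, -0.103400) → end (x,ẋ)=(0.085544, 0.635846)
phase 2: p=0.1277, T=0.268, ωT=1.002561, cosh=1.546096, sinh=1.179157; start (x,ẋ)=(0.085544, 0.635846) → end (x,ẋ)=(0.262946, 0.797124)
phase 3: p=0.2022, T=0.605, ωT=2.263244, cosh=4.859122, sinh=4.755110; start (x,ẋ)=(0.262946, 0.797124) → end (x,ẋ)=(1.510606, 4.953892)

x = 1.5106, ẋ = 4.9539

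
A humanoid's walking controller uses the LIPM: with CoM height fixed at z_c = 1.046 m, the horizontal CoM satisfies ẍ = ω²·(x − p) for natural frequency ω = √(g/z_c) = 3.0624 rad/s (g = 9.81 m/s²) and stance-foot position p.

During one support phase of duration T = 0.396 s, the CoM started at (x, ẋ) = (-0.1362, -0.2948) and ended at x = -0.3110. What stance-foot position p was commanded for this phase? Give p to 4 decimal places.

ωT = 3.0624·0.396 = 1.212710; cosh(ωT) = 1.829988, sinh(ωT) = 1.532598
x(T) = p + (x₀−p)·cosh(ωT) + (ẋ₀/ω)·sinh(ωT) ⇒ p·(1 − cosh) = x(T) − x₀·cosh − (ẋ₀/ω)·sinh
numerator   = -0.3110 − (-0.1362)·1.829988 − (-0.2948/3.0624)·1.532598 = 0.085779
denominator = 1 − 1.829988 = -0.829988
p = 0.085779 / -0.829988 = -0.1033

p = -0.1033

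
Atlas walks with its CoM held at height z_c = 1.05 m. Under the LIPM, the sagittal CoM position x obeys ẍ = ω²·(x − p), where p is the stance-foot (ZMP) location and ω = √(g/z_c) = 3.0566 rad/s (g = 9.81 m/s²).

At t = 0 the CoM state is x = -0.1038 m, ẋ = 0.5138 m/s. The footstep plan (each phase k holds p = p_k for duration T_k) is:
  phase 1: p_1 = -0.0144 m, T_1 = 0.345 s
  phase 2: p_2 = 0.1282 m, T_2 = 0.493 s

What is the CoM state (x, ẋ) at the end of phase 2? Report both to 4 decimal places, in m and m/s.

x = 0.2904, ẋ = 0.6532

phase 1: p=-0.0144, T=0.345, ωT=1.054527, cosh=1.609487, sinh=1.261130; start (x,ẋ)=(-0.103800, 0.513800) → end (x,ẋ)=(0.053702, 0.482338)
phase 2: p=0.1282, T=0.493, ωT=1.506904, cosh=2.367166, sinh=2.145571; start (x,ẋ)=(0.053702, 0.482338) → end (x,ẋ)=(0.290426, 0.653204)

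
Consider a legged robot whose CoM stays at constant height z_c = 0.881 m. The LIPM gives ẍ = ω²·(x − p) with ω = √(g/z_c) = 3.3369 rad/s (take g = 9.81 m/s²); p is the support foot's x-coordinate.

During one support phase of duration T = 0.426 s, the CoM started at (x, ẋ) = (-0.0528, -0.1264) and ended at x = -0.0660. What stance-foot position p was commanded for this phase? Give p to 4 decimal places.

ωT = 3.3369·0.426 = 1.421519; cosh(ωT) = 2.192379, sinh(ωT) = 1.951032
x(T) = p + (x₀−p)·cosh(ωT) + (ẋ₀/ω)·sinh(ωT) ⇒ p·(1 − cosh) = x(T) − x₀·cosh − (ẋ₀/ω)·sinh
numerator   = -0.0660 − (-0.0528)·2.192379 − (-0.1264/3.3369)·1.951032 = 0.123662
denominator = 1 − 2.192379 = -1.192379
p = 0.123662 / -1.192379 = -0.1037

p = -0.1037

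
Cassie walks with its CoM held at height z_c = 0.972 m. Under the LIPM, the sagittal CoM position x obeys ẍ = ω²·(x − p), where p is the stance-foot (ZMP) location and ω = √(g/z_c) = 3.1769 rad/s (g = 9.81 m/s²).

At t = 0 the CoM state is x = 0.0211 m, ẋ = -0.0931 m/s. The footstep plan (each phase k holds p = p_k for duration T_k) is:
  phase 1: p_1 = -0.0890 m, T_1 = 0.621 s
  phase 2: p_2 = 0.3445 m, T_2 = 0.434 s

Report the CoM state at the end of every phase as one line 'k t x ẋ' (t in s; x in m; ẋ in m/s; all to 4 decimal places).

1 0.6210 0.2112 0.8921
2 1.0550 0.5852 1.0959

phase 1: p=-0.0890, T=0.621, ωT=1.972855, cosh=3.665118, sinh=3.526059; start (x,ẋ)=(0.021100, -0.093100) → end (x,ẋ)=(0.211197, 0.892111)
phase 2: p=0.3445, T=0.434, ωT=1.378775, cosh=2.110960, sinh=1.859073; start (x,ẋ)=(0.211197, 0.892111) → end (x,ẋ)=(0.585153, 1.095913)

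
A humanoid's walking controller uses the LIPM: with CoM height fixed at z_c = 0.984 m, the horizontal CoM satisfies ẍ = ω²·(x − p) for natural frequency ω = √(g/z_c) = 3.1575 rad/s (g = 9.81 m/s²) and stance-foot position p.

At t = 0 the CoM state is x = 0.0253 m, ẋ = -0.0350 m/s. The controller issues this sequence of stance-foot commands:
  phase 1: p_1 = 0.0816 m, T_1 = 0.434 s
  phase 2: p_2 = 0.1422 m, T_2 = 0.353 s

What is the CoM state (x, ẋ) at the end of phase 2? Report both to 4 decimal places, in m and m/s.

x = -0.3663, ẋ = -1.5310

phase 1: p=0.0816, T=0.434, ωT=1.370355, cosh=2.095382, sinh=1.841366; start (x,ẋ)=(0.025300, -0.035000) → end (x,ẋ)=(-0.056781, -0.400673)
phase 2: p=0.1422, T=0.353, ωT=1.114597, cosh=1.688194, sinh=1.360147; start (x,ẋ)=(-0.056781, -0.400673) → end (x,ẋ)=(-0.366315, -1.530970)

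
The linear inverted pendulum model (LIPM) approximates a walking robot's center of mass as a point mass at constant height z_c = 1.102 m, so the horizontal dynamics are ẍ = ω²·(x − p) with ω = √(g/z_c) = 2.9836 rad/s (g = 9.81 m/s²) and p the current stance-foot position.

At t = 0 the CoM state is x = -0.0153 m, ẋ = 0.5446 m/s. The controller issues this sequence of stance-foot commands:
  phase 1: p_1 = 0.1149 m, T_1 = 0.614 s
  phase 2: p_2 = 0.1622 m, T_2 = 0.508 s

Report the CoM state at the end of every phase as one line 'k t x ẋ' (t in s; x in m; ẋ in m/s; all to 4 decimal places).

1 0.6140 0.2533 0.5623
2 1.1220 0.7878 1.9305

phase 1: p=0.1149, T=0.614, ωT=1.831930, cosh=3.203018, sinh=3.042914; start (x,ẋ)=(-0.015300, 0.544600) → end (x,ẋ)=(0.253294, 0.562299)
phase 2: p=0.1622, T=0.508, ωT=1.515669, cosh=2.386063, sinh=2.166402; start (x,ẋ)=(0.253294, 0.562299) → end (x,ẋ)=(0.787842, 1.930481)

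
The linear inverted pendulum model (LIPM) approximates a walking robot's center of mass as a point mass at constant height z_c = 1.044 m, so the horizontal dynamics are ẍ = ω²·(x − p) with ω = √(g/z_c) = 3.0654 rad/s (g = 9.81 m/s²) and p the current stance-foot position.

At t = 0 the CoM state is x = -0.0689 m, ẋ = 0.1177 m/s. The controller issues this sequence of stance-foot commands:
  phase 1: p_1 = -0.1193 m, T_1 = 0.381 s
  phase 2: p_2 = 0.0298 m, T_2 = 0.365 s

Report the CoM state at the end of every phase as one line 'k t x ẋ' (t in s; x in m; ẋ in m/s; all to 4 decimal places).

1 0.3810 0.0253 0.4319
2 0.7460 0.2149 0.7128

phase 1: p=-0.1193, T=0.381, ωT=1.167917, cosh=1.763152, sinh=1.452138; start (x,ẋ)=(-0.068900, 0.117700) → end (x,ẋ)=(0.025320, 0.431873)
phase 2: p=0.0298, T=0.365, ωT=1.118871, cosh=1.694022, sinh=1.367374; start (x,ẋ)=(0.025320, 0.431873) → end (x,ẋ)=(0.214854, 0.712822)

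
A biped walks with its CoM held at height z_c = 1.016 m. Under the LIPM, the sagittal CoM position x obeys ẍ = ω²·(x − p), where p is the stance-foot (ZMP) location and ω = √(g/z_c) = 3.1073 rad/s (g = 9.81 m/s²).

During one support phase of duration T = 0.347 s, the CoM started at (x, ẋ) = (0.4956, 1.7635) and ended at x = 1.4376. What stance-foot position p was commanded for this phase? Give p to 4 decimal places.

ωT = 3.1073·0.347 = 1.078233; cosh(ωT) = 1.639839, sinh(ωT) = 1.299643
x(T) = p + (x₀−p)·cosh(ωT) + (ẋ₀/ω)·sinh(ωT) ⇒ p·(1 − cosh) = x(T) − x₀·cosh − (ẋ₀/ω)·sinh
numerator   = 1.4376 − (0.4956)·1.639839 − (1.7635/3.1073)·1.299643 = -0.112696
denominator = 1 − 1.639839 = -0.639839
p = -0.112696 / -0.639839 = 0.1761

p = 0.1761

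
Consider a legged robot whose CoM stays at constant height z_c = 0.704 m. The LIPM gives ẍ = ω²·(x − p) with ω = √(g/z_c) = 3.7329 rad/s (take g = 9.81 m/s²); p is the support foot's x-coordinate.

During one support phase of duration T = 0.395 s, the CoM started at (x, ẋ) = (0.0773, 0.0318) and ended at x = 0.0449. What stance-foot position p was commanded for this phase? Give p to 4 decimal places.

ωT = 3.7329·0.395 = 1.474495; cosh(ωT) = 2.298863, sinh(ωT) = 2.069968
x(T) = p + (x₀−p)·cosh(ωT) + (ẋ₀/ω)·sinh(ωT) ⇒ p·(1 − cosh) = x(T) − x₀·cosh − (ẋ₀/ω)·sinh
numerator   = 0.0449 − (0.0773)·2.298863 − (0.0318/3.7329)·2.069968 = -0.150436
denominator = 1 − 2.298863 = -1.298863
p = -0.150436 / -1.298863 = 0.1158

p = 0.1158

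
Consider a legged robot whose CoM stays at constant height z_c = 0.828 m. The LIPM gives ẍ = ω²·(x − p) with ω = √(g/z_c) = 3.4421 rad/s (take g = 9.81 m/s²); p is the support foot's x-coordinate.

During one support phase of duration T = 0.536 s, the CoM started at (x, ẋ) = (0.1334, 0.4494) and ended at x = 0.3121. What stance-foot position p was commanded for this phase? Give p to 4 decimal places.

p = 0.2333

ωT = 3.4421·0.536 = 1.844966; cosh(ωT) = 3.242956, sinh(ωT) = 3.084926
x(T) = p + (x₀−p)·cosh(ωT) + (ẋ₀/ω)·sinh(ωT) ⇒ p·(1 − cosh) = x(T) − x₀·cosh − (ẋ₀/ω)·sinh
numerator   = 0.3121 − (0.1334)·3.242956 − (0.4494/3.4421)·3.084926 = -0.523278
denominator = 1 − 3.242956 = -2.242956
p = -0.523278 / -2.242956 = 0.2333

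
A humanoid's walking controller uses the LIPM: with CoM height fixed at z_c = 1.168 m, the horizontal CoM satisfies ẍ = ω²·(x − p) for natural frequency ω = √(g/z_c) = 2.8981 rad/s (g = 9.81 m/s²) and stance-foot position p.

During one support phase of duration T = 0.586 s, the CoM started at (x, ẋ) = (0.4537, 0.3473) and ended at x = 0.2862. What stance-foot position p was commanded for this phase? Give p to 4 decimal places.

ωT = 2.8981·0.586 = 1.698287; cosh(ωT) = 2.823787, sinh(ωT) = 2.640790
x(T) = p + (x₀−p)·cosh(ωT) + (ẋ₀/ω)·sinh(ωT) ⇒ p·(1 − cosh) = x(T) − x₀·cosh − (ẋ₀/ω)·sinh
numerator   = 0.2862 − (0.4537)·2.823787 − (0.3473/2.8981)·2.640790 = -1.311417
denominator = 1 − 2.823787 = -1.823787
p = -1.311417 / -1.823787 = 0.7191

p = 0.7191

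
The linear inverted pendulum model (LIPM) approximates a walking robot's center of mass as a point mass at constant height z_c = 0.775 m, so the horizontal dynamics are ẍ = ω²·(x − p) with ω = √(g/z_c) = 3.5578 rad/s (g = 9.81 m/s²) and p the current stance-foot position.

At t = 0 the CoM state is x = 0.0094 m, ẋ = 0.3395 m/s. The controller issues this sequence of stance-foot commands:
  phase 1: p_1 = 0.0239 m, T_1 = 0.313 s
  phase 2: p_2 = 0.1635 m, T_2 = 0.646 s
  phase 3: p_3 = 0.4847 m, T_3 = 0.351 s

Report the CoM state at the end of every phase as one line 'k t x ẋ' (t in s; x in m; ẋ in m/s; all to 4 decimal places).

phase 1: p=0.0239, T=0.313, ωT=1.113591, cosh=1.686827, sinh=1.358449; start (x,ẋ)=(0.009400, 0.339500) → end (x,ẋ)=(0.129070, 0.502598)
phase 2: p=0.1635, T=0.646, ωT=2.298339, cosh=5.029026, sinh=4.928601; start (x,ẋ)=(0.129070, 0.502598) → end (x,ẋ)=(0.686596, 1.923846)
phase 3: p=0.4847, T=0.351, ωT=1.248788, cosh=1.886483, sinh=1.599631; start (x,ẋ)=(0.686596, 1.923846) → end (x,ẋ)=(1.730558, 4.778326)

1 0.3130 0.1291 0.5026
2 0.9590 0.6866 1.9238
3 1.3100 1.7306 4.7783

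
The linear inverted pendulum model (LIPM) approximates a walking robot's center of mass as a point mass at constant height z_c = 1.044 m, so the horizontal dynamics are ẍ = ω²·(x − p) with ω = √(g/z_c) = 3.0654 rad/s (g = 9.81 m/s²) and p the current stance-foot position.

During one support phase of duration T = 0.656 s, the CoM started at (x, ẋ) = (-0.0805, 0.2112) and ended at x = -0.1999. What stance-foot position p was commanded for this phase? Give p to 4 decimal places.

p = 0.0523

ωT = 3.0654·0.656 = 2.010902; cosh(ωT) = 3.801962, sinh(ωT) = 3.668094
x(T) = p + (x₀−p)·cosh(ωT) + (ẋ₀/ω)·sinh(ωT) ⇒ p·(1 − cosh) = x(T) − x₀·cosh − (ẋ₀/ω)·sinh
numerator   = -0.1999 − (-0.0805)·3.801962 − (0.2112/3.0654)·3.668094 = -0.146567
denominator = 1 − 3.801962 = -2.801962
p = -0.146567 / -2.801962 = 0.0523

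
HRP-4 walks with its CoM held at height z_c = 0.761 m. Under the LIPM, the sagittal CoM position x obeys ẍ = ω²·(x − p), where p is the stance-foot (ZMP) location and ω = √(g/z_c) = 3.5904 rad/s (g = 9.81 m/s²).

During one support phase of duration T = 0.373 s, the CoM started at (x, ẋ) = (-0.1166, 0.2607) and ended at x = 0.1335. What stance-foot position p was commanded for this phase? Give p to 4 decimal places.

p = -0.2331

ωT = 3.5904·0.373 = 1.339219; cosh(ωT) = 2.039056, sinh(ωT) = 1.777006
x(T) = p + (x₀−p)·cosh(ωT) + (ẋ₀/ω)·sinh(ωT) ⇒ p·(1 − cosh) = x(T) − x₀·cosh − (ẋ₀/ω)·sinh
numerator   = 0.1335 − (-0.1166)·2.039056 − (0.2607/3.5904)·1.777006 = 0.242225
denominator = 1 − 2.039056 = -1.039056
p = 0.242225 / -1.039056 = -0.2331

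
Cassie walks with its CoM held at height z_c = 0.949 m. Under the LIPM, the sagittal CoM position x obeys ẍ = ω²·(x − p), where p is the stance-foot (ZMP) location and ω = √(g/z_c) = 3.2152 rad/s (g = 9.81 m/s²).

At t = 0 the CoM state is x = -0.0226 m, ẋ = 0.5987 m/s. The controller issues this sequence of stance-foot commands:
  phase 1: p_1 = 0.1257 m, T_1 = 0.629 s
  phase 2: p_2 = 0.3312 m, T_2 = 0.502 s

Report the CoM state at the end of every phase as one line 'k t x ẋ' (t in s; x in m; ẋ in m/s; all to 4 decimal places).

1 0.6290 0.2468 0.5317
2 1.1310 0.5096 0.7336

phase 1: p=0.1257, T=0.629, ωT=2.022361, cosh=3.844243, sinh=3.711900; start (x,ẋ)=(-0.022600, 0.598700) → end (x,ẋ)=(0.246789, 0.531662)
phase 2: p=0.3312, T=0.502, ωT=1.614030, cosh=2.611049, sinh=2.411966; start (x,ẋ)=(0.246789, 0.531662) → end (x,ẋ)=(0.509638, 0.733591)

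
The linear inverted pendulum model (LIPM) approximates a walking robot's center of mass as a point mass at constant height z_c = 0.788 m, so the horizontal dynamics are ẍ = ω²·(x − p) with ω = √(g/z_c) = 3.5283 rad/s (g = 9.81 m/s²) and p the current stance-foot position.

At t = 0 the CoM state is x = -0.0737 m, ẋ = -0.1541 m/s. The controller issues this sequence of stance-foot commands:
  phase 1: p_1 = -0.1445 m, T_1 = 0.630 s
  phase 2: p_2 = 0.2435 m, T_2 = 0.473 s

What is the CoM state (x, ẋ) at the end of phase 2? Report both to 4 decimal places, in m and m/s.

x = -0.1568, ẋ = -1.1627

phase 1: p=-0.1445, T=0.630, ωT=2.222829, cosh=4.670859, sinh=4.562556; start (x,ẋ)=(-0.073700, -0.154100) → end (x,ẋ)=(-0.013075, 0.419964)
phase 2: p=0.2435, T=0.473, ωT=1.668886, cosh=2.747355, sinh=2.558898; start (x,ẋ)=(-0.013075, 0.419964) → end (x,ẋ)=(-0.156823, -1.162711)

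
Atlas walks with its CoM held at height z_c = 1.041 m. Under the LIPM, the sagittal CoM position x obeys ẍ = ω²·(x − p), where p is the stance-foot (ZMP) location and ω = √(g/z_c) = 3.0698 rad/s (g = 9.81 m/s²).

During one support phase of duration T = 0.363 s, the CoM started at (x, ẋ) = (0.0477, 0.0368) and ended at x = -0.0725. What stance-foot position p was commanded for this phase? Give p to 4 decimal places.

p = 0.2461

ωT = 3.0698·0.363 = 1.114337; cosh(ωT) = 1.687840, sinh(ωT) = 1.359708
x(T) = p + (x₀−p)·cosh(ωT) + (ẋ₀/ω)·sinh(ωT) ⇒ p·(1 − cosh) = x(T) − x₀·cosh − (ẋ₀/ω)·sinh
numerator   = -0.0725 − (0.0477)·1.687840 − (0.0368/3.0698)·1.359708 = -0.169310
denominator = 1 − 1.687840 = -0.687840
p = -0.169310 / -0.687840 = 0.2461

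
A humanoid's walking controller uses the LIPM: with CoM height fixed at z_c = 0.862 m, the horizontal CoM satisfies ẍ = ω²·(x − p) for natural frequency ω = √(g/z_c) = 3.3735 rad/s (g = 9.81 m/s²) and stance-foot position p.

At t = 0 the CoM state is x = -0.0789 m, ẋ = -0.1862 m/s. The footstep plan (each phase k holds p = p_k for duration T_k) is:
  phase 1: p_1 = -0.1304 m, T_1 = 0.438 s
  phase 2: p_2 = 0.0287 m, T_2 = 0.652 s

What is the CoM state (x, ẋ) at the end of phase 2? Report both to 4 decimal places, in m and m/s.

phase 1: p=-0.1304, T=0.438, ωT=1.477593, cosh=2.305285, sinh=2.077099; start (x,ẋ)=(-0.078900, -0.186200) → end (x,ẋ)=(-0.126323, -0.068379)
phase 2: p=0.0287, T=0.652, ωT=2.199522, cosh=4.565778, sinh=4.454922; start (x,ẋ)=(-0.126323, -0.068379) → end (x,ẋ)=(-0.769400, -2.641995)

x = -0.7694, ẋ = -2.6420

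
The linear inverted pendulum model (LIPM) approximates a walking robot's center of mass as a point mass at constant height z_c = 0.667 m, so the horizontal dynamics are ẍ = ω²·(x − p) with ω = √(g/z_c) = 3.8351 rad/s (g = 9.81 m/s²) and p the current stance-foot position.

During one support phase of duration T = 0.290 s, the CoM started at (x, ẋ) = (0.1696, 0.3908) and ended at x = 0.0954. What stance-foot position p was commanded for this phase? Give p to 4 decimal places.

ωT = 3.8351·0.290 = 1.112179; cosh(ωT) = 1.684910, sinh(ωT) = 1.356068
x(T) = p + (x₀−p)·cosh(ωT) + (ẋ₀/ω)·sinh(ωT) ⇒ p·(1 − cosh) = x(T) − x₀·cosh − (ẋ₀/ω)·sinh
numerator   = 0.0954 − (0.1696)·1.684910 − (0.3908/3.8351)·1.356068 = -0.328545
denominator = 1 − 1.684910 = -0.684910
p = -0.328545 / -0.684910 = 0.4797

p = 0.4797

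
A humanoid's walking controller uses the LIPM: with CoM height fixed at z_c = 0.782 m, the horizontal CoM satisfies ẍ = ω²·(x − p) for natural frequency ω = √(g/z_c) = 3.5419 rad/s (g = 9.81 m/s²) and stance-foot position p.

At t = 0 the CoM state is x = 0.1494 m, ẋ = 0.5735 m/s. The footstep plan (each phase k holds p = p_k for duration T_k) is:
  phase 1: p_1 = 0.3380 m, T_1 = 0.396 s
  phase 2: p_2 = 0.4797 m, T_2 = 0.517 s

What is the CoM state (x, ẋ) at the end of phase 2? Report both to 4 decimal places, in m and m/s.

phase 1: p=0.3380, T=0.396, ωT=1.402592, cosh=2.155842, sinh=1.909884; start (x,ẋ)=(0.149400, 0.573500) → end (x,ẋ)=(0.240654, -0.039431)
phase 2: p=0.4797, T=0.517, ωT=1.831162, cosh=3.200682, sinh=3.040455; start (x,ẋ)=(0.240654, -0.039431) → end (x,ẋ)=(-0.319259, -2.700489)

x = -0.3193, ẋ = -2.7005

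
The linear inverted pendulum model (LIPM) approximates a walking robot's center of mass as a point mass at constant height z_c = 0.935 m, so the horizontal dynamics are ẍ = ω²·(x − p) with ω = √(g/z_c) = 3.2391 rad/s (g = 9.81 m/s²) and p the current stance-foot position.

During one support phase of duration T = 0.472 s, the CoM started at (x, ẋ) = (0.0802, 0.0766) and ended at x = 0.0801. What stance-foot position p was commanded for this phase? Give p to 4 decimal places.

ωT = 3.2391·0.472 = 1.528855; cosh(ωT) = 2.414838, sinh(ωT) = 2.198055
x(T) = p + (x₀−p)·cosh(ωT) + (ẋ₀/ω)·sinh(ωT) ⇒ p·(1 − cosh) = x(T) − x₀·cosh − (ẋ₀/ω)·sinh
numerator   = 0.0801 − (0.0802)·2.414838 − (0.0766/3.2391)·2.198055 = -0.165551
denominator = 1 − 2.414838 = -1.414838
p = -0.165551 / -1.414838 = 0.1170

p = 0.1170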